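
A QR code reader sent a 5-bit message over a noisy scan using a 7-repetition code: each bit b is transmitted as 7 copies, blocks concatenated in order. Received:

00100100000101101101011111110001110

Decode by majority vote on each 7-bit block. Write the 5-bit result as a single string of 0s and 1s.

Block 1 (0010010): 2 ones → 0
Block 2 (0000101): 2 ones → 0
Block 3 (1011010): 4 ones → 1
Block 4 (1111111): 7 ones → 1
Block 5 (0001110): 3 ones → 0

00110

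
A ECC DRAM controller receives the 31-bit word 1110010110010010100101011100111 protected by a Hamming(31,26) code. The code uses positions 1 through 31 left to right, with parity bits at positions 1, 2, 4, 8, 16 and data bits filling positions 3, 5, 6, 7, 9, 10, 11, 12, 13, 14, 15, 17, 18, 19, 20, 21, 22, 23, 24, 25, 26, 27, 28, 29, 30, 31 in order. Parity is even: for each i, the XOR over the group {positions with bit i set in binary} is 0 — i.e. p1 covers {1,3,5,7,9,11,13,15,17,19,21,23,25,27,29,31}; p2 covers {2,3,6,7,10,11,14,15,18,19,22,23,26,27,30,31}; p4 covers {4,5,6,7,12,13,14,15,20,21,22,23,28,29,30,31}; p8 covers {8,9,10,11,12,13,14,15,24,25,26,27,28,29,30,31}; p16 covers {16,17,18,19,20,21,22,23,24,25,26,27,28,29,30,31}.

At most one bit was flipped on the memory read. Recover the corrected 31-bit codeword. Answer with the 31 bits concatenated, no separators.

1110010110010011100101011100111

s1 (pos 1,3,5,7,9,11,13,15,17,19,21,23,25,27,29,31): 1⊕1⊕0⊕0⊕1⊕0⊕0⊕1⊕1⊕0⊕0⊕0⊕1⊕0⊕1⊕1 = 0
s2 (pos 2,3,6,7,10,11,14,15,18,19,22,23,26,27,30,31): 1⊕1⊕1⊕0⊕0⊕0⊕0⊕1⊕0⊕0⊕1⊕0⊕1⊕0⊕1⊕1 = 0
s4 (pos 4,5,6,7,12,13,14,15,20,21,22,23,28,29,30,31): 0⊕0⊕1⊕0⊕1⊕0⊕0⊕1⊕1⊕0⊕1⊕0⊕0⊕1⊕1⊕1 = 0
s8 (pos 8,9,10,11,12,13,14,15,24,25,26,27,28,29,30,31): 1⊕1⊕0⊕0⊕1⊕0⊕0⊕1⊕1⊕1⊕1⊕0⊕0⊕1⊕1⊕1 = 0
s16 (pos 16,17,18,19,20,21,22,23,24,25,26,27,28,29,30,31): 0⊕1⊕0⊕0⊕1⊕0⊕1⊕0⊕1⊕1⊕1⊕0⊕0⊕1⊕1⊕1 = 1
Syndrome s16…s1 = 10000 → error at position 16.
Flip position 16: 1110010110010010100101011100111 → 1110010110010011100101011100111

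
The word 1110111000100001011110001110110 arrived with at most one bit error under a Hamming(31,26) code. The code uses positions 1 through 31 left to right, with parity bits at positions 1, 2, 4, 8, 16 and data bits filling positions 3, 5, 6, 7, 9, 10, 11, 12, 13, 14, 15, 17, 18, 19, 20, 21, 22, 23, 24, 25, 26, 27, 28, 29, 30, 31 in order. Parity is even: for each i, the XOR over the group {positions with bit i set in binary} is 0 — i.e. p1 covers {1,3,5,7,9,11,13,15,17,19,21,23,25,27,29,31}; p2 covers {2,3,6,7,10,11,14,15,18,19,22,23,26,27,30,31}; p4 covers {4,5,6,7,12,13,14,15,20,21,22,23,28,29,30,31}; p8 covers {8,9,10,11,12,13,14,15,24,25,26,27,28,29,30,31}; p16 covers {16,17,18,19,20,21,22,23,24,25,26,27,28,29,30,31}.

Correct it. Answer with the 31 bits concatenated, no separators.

s1 (pos 1,3,5,7,9,11,13,15,17,19,21,23,25,27,29,31): 1⊕1⊕1⊕1⊕0⊕1⊕0⊕0⊕0⊕1⊕1⊕0⊕1⊕1⊕1⊕0 = 0
s2 (pos 2,3,6,7,10,11,14,15,18,19,22,23,26,27,30,31): 1⊕1⊕1⊕1⊕0⊕1⊕0⊕0⊕1⊕1⊕0⊕0⊕1⊕1⊕1⊕0 = 0
s4 (pos 4,5,6,7,12,13,14,15,20,21,22,23,28,29,30,31): 0⊕1⊕1⊕1⊕0⊕0⊕0⊕0⊕1⊕1⊕0⊕0⊕0⊕1⊕1⊕0 = 1
s8 (pos 8,9,10,11,12,13,14,15,24,25,26,27,28,29,30,31): 0⊕0⊕0⊕1⊕0⊕0⊕0⊕0⊕0⊕1⊕1⊕1⊕0⊕1⊕1⊕0 = 0
s16 (pos 16,17,18,19,20,21,22,23,24,25,26,27,28,29,30,31): 1⊕0⊕1⊕1⊕1⊕1⊕0⊕0⊕0⊕1⊕1⊕1⊕0⊕1⊕1⊕0 = 0
Syndrome s16…s1 = 00100 → error at position 4.
Flip position 4: 1110111000100001011110001110110 → 1111111000100001011110001110110

1111111000100001011110001110110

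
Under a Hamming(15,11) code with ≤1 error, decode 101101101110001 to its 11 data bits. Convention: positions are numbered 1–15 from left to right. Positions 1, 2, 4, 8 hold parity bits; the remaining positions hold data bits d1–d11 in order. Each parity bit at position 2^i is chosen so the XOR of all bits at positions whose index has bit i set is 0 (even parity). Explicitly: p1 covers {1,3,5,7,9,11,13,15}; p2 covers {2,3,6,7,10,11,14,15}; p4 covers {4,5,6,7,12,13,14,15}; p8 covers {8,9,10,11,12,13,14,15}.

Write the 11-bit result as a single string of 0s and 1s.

s1 (pos 1,3,5,7,9,11,13,15): 1⊕1⊕0⊕1⊕1⊕1⊕0⊕1 = 0
s2 (pos 2,3,6,7,10,11,14,15): 0⊕1⊕1⊕1⊕1⊕1⊕0⊕1 = 0
s4 (pos 4,5,6,7,12,13,14,15): 1⊕0⊕1⊕1⊕0⊕0⊕0⊕1 = 0
s8 (pos 8,9,10,11,12,13,14,15): 0⊕1⊕1⊕1⊕0⊕0⊕0⊕1 = 0
Syndrome s8…s1 = 0000 → no error.
Read data bits from positions 3,5,6,7,9,10,11,12,13,14,15: 10111110001

10111110001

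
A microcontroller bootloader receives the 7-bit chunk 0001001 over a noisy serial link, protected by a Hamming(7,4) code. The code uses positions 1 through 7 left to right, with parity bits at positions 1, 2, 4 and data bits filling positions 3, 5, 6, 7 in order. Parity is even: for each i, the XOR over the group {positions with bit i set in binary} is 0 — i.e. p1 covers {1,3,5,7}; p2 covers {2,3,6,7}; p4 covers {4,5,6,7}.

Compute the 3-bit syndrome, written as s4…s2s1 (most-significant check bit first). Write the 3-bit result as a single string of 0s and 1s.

s1 (pos 1,3,5,7): 0⊕0⊕0⊕1 = 1
s2 (pos 2,3,6,7): 0⊕0⊕0⊕1 = 1
s4 (pos 4,5,6,7): 1⊕0⊕0⊕1 = 0
Syndrome s4…s1 = 011 → error at position 3.

011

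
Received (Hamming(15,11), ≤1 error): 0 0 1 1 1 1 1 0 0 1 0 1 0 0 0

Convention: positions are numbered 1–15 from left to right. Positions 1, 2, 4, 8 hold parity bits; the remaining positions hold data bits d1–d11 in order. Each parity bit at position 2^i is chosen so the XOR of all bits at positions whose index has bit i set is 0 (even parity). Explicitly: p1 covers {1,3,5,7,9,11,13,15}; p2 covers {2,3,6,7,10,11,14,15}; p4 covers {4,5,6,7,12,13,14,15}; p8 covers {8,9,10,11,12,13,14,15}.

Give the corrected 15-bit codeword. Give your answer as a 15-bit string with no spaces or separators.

s1 (pos 1,3,5,7,9,11,13,15): 0⊕1⊕1⊕1⊕0⊕0⊕0⊕0 = 1
s2 (pos 2,3,6,7,10,11,14,15): 0⊕1⊕1⊕1⊕1⊕0⊕0⊕0 = 0
s4 (pos 4,5,6,7,12,13,14,15): 1⊕1⊕1⊕1⊕1⊕0⊕0⊕0 = 1
s8 (pos 8,9,10,11,12,13,14,15): 0⊕0⊕1⊕0⊕1⊕0⊕0⊕0 = 0
Syndrome s8…s1 = 0101 → error at position 5.
Flip position 5: 001111100101000 → 001101100101000

001101100101000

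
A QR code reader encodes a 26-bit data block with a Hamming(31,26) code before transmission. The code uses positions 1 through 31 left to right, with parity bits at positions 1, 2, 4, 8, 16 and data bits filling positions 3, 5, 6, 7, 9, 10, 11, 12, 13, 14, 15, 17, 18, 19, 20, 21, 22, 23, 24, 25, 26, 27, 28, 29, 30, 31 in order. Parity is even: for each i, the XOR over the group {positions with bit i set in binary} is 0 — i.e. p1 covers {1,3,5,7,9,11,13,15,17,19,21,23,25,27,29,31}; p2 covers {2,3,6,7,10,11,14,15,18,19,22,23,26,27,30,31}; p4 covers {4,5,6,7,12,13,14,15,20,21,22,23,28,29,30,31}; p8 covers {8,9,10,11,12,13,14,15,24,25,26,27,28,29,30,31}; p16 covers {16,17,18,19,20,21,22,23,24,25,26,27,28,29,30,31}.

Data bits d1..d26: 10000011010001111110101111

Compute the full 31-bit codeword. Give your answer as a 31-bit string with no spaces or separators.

1110000100110101001111110101111

Place data at non-parity positions: p1 p2 1 p4 0 0 0 p8 0 0 1 1 0 1 0 p16 0 0 1 1 1 1 1 1 0 1 0 1 1 1 1
p1 (pos 1,3,5,7,9,11,13,15,17,19,21,23,25,27,29,31): XOR of data positions = 1⊕0⊕0⊕0⊕1⊕0⊕0⊕0⊕1⊕1⊕1⊕0⊕0⊕1⊕1 = 1
p2 (pos 2,3,6,7,10,11,14,15,18,19,22,23,26,27,30,31): XOR of data positions = 1⊕0⊕0⊕0⊕1⊕1⊕0⊕0⊕1⊕1⊕1⊕1⊕0⊕1⊕1 = 1
p4 (pos 4,5,6,7,12,13,14,15,20,21,22,23,28,29,30,31): XOR of data positions = 0⊕0⊕0⊕1⊕0⊕1⊕0⊕1⊕1⊕1⊕1⊕1⊕1⊕1⊕1 = 0
p8 (pos 8,9,10,11,12,13,14,15,24,25,26,27,28,29,30,31): XOR of data positions = 0⊕0⊕1⊕1⊕0⊕1⊕0⊕1⊕0⊕1⊕0⊕1⊕1⊕1⊕1 = 1
p16 (pos 16,17,18,19,20,21,22,23,24,25,26,27,28,29,30,31): XOR of data positions = 0⊕0⊕1⊕1⊕1⊕1⊕1⊕1⊕0⊕1⊕0⊕1⊕1⊕1⊕1 = 1
Codeword: 1110000100110101001111110101111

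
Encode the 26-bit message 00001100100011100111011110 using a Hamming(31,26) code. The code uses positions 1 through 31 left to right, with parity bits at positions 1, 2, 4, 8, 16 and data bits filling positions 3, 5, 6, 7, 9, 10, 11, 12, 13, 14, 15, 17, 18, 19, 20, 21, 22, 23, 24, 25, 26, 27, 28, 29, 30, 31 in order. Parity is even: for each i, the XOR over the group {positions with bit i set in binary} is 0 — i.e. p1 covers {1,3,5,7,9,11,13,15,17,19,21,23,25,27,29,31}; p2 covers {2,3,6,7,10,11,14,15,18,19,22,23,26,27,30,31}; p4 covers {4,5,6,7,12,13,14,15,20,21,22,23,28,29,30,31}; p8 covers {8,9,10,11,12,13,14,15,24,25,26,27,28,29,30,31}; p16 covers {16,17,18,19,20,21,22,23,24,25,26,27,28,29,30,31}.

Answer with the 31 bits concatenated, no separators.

Place data at non-parity positions: p1 p2 0 p4 0 0 0 p8 1 1 0 0 1 0 0 p16 0 1 1 1 0 0 1 1 1 0 1 1 1 1 0
p1 (pos 1,3,5,7,9,11,13,15,17,19,21,23,25,27,29,31): XOR of data positions = 0⊕0⊕0⊕1⊕0⊕1⊕0⊕0⊕1⊕0⊕1⊕1⊕1⊕1⊕0 = 1
p2 (pos 2,3,6,7,10,11,14,15,18,19,22,23,26,27,30,31): XOR of data positions = 0⊕0⊕0⊕1⊕0⊕0⊕0⊕1⊕1⊕0⊕1⊕0⊕1⊕1⊕0 = 0
p4 (pos 4,5,6,7,12,13,14,15,20,21,22,23,28,29,30,31): XOR of data positions = 0⊕0⊕0⊕0⊕1⊕0⊕0⊕1⊕0⊕0⊕1⊕1⊕1⊕1⊕0 = 0
p8 (pos 8,9,10,11,12,13,14,15,24,25,26,27,28,29,30,31): XOR of data positions = 1⊕1⊕0⊕0⊕1⊕0⊕0⊕1⊕1⊕0⊕1⊕1⊕1⊕1⊕0 = 1
p16 (pos 16,17,18,19,20,21,22,23,24,25,26,27,28,29,30,31): XOR of data positions = 0⊕1⊕1⊕1⊕0⊕0⊕1⊕1⊕1⊕0⊕1⊕1⊕1⊕1⊕0 = 0
Codeword: 1000000111001000011100111011110

1000000111001000011100111011110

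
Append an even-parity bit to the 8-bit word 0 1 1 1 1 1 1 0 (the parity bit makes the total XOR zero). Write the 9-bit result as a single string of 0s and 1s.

011111100

XOR of the 8 data bits: 0⊕1⊕1⊕1⊕1⊕1⊕1⊕0 = 0
Parity bit = 0 (so all 9 bits XOR to 0).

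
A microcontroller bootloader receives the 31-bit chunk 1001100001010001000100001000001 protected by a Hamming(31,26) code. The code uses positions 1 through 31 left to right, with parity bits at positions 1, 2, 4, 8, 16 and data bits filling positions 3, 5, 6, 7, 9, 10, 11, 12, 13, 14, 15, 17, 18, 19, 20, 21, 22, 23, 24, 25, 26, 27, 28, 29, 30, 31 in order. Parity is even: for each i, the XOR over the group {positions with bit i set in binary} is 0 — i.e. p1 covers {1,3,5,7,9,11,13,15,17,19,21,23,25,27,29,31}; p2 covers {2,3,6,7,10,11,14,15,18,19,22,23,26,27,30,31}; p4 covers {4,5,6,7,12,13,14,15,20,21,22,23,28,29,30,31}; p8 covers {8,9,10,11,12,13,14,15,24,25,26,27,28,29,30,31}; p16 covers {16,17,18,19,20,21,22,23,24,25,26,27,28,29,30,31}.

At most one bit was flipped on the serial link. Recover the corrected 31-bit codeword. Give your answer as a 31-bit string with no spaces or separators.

1000100001010001000100001000001

s1 (pos 1,3,5,7,9,11,13,15,17,19,21,23,25,27,29,31): 1⊕0⊕1⊕0⊕0⊕0⊕0⊕0⊕0⊕0⊕0⊕0⊕1⊕0⊕0⊕1 = 0
s2 (pos 2,3,6,7,10,11,14,15,18,19,22,23,26,27,30,31): 0⊕0⊕0⊕0⊕1⊕0⊕0⊕0⊕0⊕0⊕0⊕0⊕0⊕0⊕0⊕1 = 0
s4 (pos 4,5,6,7,12,13,14,15,20,21,22,23,28,29,30,31): 1⊕1⊕0⊕0⊕1⊕0⊕0⊕0⊕1⊕0⊕0⊕0⊕0⊕0⊕0⊕1 = 1
s8 (pos 8,9,10,11,12,13,14,15,24,25,26,27,28,29,30,31): 0⊕0⊕1⊕0⊕1⊕0⊕0⊕0⊕0⊕1⊕0⊕0⊕0⊕0⊕0⊕1 = 0
s16 (pos 16,17,18,19,20,21,22,23,24,25,26,27,28,29,30,31): 1⊕0⊕0⊕0⊕1⊕0⊕0⊕0⊕0⊕1⊕0⊕0⊕0⊕0⊕0⊕1 = 0
Syndrome s16…s1 = 00100 → error at position 4.
Flip position 4: 1001100001010001000100001000001 → 1000100001010001000100001000001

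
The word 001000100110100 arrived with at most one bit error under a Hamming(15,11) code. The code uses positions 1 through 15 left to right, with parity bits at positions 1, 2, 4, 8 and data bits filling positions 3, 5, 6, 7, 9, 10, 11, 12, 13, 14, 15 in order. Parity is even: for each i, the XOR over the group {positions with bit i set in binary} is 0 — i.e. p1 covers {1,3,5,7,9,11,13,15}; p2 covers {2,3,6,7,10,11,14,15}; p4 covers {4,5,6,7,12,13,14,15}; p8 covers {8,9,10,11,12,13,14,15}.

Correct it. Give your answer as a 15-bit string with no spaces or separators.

001000110110100

s1 (pos 1,3,5,7,9,11,13,15): 0⊕1⊕0⊕1⊕0⊕1⊕1⊕0 = 0
s2 (pos 2,3,6,7,10,11,14,15): 0⊕1⊕0⊕1⊕1⊕1⊕0⊕0 = 0
s4 (pos 4,5,6,7,12,13,14,15): 0⊕0⊕0⊕1⊕0⊕1⊕0⊕0 = 0
s8 (pos 8,9,10,11,12,13,14,15): 0⊕0⊕1⊕1⊕0⊕1⊕0⊕0 = 1
Syndrome s8…s1 = 1000 → error at position 8.
Flip position 8: 001000100110100 → 001000110110100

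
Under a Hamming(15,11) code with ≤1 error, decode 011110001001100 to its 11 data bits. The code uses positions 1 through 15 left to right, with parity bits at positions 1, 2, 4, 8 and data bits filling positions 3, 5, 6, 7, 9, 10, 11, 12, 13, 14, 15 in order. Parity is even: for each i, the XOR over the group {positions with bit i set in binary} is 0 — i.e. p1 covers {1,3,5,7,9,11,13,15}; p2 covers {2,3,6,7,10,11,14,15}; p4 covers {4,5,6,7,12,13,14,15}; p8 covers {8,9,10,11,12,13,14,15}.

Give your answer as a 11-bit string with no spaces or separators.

11001001100

s1 (pos 1,3,5,7,9,11,13,15): 0⊕1⊕1⊕0⊕1⊕0⊕1⊕0 = 0
s2 (pos 2,3,6,7,10,11,14,15): 1⊕1⊕0⊕0⊕0⊕0⊕0⊕0 = 0
s4 (pos 4,5,6,7,12,13,14,15): 1⊕1⊕0⊕0⊕1⊕1⊕0⊕0 = 0
s8 (pos 8,9,10,11,12,13,14,15): 0⊕1⊕0⊕0⊕1⊕1⊕0⊕0 = 1
Syndrome s8…s1 = 1000 → error at position 8.
Flip position 8: 011110001001100 → 011110011001100
Read data bits from positions 3,5,6,7,9,10,11,12,13,14,15: 11001001100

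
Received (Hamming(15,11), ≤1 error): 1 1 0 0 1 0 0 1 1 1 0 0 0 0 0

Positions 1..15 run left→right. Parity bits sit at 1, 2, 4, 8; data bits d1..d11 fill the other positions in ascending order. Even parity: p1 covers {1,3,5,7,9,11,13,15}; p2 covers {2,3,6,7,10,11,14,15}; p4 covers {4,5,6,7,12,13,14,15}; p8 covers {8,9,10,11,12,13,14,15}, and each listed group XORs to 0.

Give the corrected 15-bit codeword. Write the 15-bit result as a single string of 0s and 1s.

110010011100100

s1 (pos 1,3,5,7,9,11,13,15): 1⊕0⊕1⊕0⊕1⊕0⊕0⊕0 = 1
s2 (pos 2,3,6,7,10,11,14,15): 1⊕0⊕0⊕0⊕1⊕0⊕0⊕0 = 0
s4 (pos 4,5,6,7,12,13,14,15): 0⊕1⊕0⊕0⊕0⊕0⊕0⊕0 = 1
s8 (pos 8,9,10,11,12,13,14,15): 1⊕1⊕1⊕0⊕0⊕0⊕0⊕0 = 1
Syndrome s8…s1 = 1101 → error at position 13.
Flip position 13: 110010011100000 → 110010011100100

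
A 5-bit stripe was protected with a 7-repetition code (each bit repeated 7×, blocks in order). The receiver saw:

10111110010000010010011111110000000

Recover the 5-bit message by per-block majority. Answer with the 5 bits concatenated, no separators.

Block 1 (1011111): 6 ones → 1
Block 2 (0010000): 1 one → 0
Block 3 (0100100): 2 ones → 0
Block 4 (1111111): 7 ones → 1
Block 5 (0000000): 0 ones → 0

10010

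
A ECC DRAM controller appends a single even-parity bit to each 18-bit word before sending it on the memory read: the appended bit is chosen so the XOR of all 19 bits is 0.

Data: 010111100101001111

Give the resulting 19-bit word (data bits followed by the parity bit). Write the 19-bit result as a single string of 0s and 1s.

0101111001010011111

XOR of the 18 data bits: 0⊕1⊕0⊕1⊕1⊕1⊕1⊕0⊕0⊕1⊕0⊕1⊕0⊕0⊕1⊕1⊕1⊕1 = 1
Parity bit = 1 (so all 19 bits XOR to 0).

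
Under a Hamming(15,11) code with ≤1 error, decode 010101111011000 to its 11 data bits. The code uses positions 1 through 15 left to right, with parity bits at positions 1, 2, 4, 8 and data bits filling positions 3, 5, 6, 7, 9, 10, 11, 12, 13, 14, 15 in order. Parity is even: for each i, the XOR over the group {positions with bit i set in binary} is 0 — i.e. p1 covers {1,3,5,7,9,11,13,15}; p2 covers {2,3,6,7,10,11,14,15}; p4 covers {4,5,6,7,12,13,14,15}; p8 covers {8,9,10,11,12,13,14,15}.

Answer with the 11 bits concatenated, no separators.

00111011000

s1 (pos 1,3,5,7,9,11,13,15): 0⊕0⊕0⊕1⊕1⊕1⊕0⊕0 = 1
s2 (pos 2,3,6,7,10,11,14,15): 1⊕0⊕1⊕1⊕0⊕1⊕0⊕0 = 0
s4 (pos 4,5,6,7,12,13,14,15): 1⊕0⊕1⊕1⊕1⊕0⊕0⊕0 = 0
s8 (pos 8,9,10,11,12,13,14,15): 1⊕1⊕0⊕1⊕1⊕0⊕0⊕0 = 0
Syndrome s8…s1 = 0001 → error at position 1.
Flip position 1: 010101111011000 → 110101111011000
Read data bits from positions 3,5,6,7,9,10,11,12,13,14,15: 00111011000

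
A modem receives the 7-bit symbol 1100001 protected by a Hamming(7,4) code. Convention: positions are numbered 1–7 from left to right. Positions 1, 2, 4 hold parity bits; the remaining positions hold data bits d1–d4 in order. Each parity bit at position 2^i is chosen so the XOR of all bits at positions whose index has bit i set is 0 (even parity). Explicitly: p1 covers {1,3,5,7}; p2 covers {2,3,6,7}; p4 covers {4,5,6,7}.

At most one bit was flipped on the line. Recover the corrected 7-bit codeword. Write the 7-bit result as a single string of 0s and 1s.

s1 (pos 1,3,5,7): 1⊕0⊕0⊕1 = 0
s2 (pos 2,3,6,7): 1⊕0⊕0⊕1 = 0
s4 (pos 4,5,6,7): 0⊕0⊕0⊕1 = 1
Syndrome s4…s1 = 100 → error at position 4.
Flip position 4: 1100001 → 1101001

1101001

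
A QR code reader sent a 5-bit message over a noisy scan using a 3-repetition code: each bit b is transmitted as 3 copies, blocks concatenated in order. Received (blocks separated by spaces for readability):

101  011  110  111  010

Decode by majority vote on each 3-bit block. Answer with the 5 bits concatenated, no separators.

11110

Block 1 (101): 2 ones → 1
Block 2 (011): 2 ones → 1
Block 3 (110): 2 ones → 1
Block 4 (111): 3 ones → 1
Block 5 (010): 1 one → 0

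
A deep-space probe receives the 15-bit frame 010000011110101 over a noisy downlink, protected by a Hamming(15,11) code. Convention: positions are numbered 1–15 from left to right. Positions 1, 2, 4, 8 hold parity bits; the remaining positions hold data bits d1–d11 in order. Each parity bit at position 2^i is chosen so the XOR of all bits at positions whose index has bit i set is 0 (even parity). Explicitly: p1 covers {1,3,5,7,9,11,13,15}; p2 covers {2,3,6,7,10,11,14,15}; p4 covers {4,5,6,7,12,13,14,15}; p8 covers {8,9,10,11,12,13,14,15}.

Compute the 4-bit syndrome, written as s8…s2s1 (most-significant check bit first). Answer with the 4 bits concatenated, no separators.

0000

s1 (pos 1,3,5,7,9,11,13,15): 0⊕0⊕0⊕0⊕1⊕1⊕1⊕1 = 0
s2 (pos 2,3,6,7,10,11,14,15): 1⊕0⊕0⊕0⊕1⊕1⊕0⊕1 = 0
s4 (pos 4,5,6,7,12,13,14,15): 0⊕0⊕0⊕0⊕0⊕1⊕0⊕1 = 0
s8 (pos 8,9,10,11,12,13,14,15): 1⊕1⊕1⊕1⊕0⊕1⊕0⊕1 = 0
Syndrome s8…s1 = 0000 → no error.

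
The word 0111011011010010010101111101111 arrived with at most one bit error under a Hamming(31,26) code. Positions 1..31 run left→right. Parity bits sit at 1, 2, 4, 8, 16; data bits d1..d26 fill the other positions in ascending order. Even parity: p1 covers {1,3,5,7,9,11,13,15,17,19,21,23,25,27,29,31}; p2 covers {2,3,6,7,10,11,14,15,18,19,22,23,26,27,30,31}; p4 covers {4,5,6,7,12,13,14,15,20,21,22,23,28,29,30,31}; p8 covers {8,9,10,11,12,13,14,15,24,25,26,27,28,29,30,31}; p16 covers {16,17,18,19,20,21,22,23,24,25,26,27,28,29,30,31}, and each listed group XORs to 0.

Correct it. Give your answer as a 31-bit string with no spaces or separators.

s1 (pos 1,3,5,7,9,11,13,15,17,19,21,23,25,27,29,31): 0⊕1⊕0⊕1⊕1⊕0⊕0⊕1⊕0⊕0⊕0⊕1⊕1⊕0⊕1⊕1 = 0
s2 (pos 2,3,6,7,10,11,14,15,18,19,22,23,26,27,30,31): 1⊕1⊕1⊕1⊕1⊕0⊕0⊕1⊕1⊕0⊕1⊕1⊕1⊕0⊕1⊕1 = 0
s4 (pos 4,5,6,7,12,13,14,15,20,21,22,23,28,29,30,31): 1⊕0⊕1⊕1⊕1⊕0⊕0⊕1⊕1⊕0⊕1⊕1⊕1⊕1⊕1⊕1 = 0
s8 (pos 8,9,10,11,12,13,14,15,24,25,26,27,28,29,30,31): 0⊕1⊕1⊕0⊕1⊕0⊕0⊕1⊕1⊕1⊕1⊕0⊕1⊕1⊕1⊕1 = 1
s16 (pos 16,17,18,19,20,21,22,23,24,25,26,27,28,29,30,31): 0⊕0⊕1⊕0⊕1⊕0⊕1⊕1⊕1⊕1⊕1⊕0⊕1⊕1⊕1⊕1 = 1
Syndrome s16…s1 = 11000 → error at position 24.
Flip position 24: 0111011011010010010101111101111 → 0111011011010010010101101101111

0111011011010010010101101101111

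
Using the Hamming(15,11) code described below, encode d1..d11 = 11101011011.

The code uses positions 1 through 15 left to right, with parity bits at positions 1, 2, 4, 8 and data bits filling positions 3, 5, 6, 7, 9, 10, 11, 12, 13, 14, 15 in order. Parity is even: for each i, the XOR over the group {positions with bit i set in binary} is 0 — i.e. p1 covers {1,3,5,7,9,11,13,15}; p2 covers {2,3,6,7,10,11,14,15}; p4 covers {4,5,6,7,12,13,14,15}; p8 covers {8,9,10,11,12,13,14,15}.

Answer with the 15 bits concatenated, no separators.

Place data at non-parity positions: p1 p2 1 p4 1 1 0 p8 1 0 1 1 0 1 1
p1 (pos 1,3,5,7,9,11,13,15): XOR of data positions = 1⊕1⊕0⊕1⊕1⊕0⊕1 = 1
p2 (pos 2,3,6,7,10,11,14,15): XOR of data positions = 1⊕1⊕0⊕0⊕1⊕1⊕1 = 1
p4 (pos 4,5,6,7,12,13,14,15): XOR of data positions = 1⊕1⊕0⊕1⊕0⊕1⊕1 = 1
p8 (pos 8,9,10,11,12,13,14,15): XOR of data positions = 1⊕0⊕1⊕1⊕0⊕1⊕1 = 1
Codeword: 111111011011011

111111011011011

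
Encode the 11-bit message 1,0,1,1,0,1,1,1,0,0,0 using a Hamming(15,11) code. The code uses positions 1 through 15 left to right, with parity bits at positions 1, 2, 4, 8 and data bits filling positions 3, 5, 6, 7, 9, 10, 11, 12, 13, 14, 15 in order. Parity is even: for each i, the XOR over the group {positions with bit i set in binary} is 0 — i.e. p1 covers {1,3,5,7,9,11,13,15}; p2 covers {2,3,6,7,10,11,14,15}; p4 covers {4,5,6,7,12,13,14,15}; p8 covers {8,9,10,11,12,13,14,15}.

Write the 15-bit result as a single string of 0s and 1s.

111101110111000

Place data at non-parity positions: p1 p2 1 p4 0 1 1 p8 0 1 1 1 0 0 0
p1 (pos 1,3,5,7,9,11,13,15): XOR of data positions = 1⊕0⊕1⊕0⊕1⊕0⊕0 = 1
p2 (pos 2,3,6,7,10,11,14,15): XOR of data positions = 1⊕1⊕1⊕1⊕1⊕0⊕0 = 1
p4 (pos 4,5,6,7,12,13,14,15): XOR of data positions = 0⊕1⊕1⊕1⊕0⊕0⊕0 = 1
p8 (pos 8,9,10,11,12,13,14,15): XOR of data positions = 0⊕1⊕1⊕1⊕0⊕0⊕0 = 1
Codeword: 111101110111000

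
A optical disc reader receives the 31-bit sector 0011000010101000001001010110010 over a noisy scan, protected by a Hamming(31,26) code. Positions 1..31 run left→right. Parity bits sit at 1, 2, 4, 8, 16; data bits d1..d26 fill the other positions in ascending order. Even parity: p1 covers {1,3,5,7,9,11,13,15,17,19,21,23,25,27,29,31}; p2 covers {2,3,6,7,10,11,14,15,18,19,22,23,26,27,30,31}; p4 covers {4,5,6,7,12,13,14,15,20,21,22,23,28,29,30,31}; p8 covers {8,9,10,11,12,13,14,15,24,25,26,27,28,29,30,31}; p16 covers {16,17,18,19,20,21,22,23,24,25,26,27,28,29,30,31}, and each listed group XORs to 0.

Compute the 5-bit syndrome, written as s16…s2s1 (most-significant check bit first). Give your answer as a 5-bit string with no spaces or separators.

s1 (pos 1,3,5,7,9,11,13,15,17,19,21,23,25,27,29,31): 0⊕1⊕0⊕0⊕1⊕1⊕1⊕0⊕0⊕1⊕0⊕0⊕0⊕1⊕0⊕0 = 0
s2 (pos 2,3,6,7,10,11,14,15,18,19,22,23,26,27,30,31): 0⊕1⊕0⊕0⊕0⊕1⊕0⊕0⊕0⊕1⊕1⊕0⊕1⊕1⊕1⊕0 = 1
s4 (pos 4,5,6,7,12,13,14,15,20,21,22,23,28,29,30,31): 1⊕0⊕0⊕0⊕0⊕1⊕0⊕0⊕0⊕0⊕1⊕0⊕0⊕0⊕1⊕0 = 0
s8 (pos 8,9,10,11,12,13,14,15,24,25,26,27,28,29,30,31): 0⊕1⊕0⊕1⊕0⊕1⊕0⊕0⊕1⊕0⊕1⊕1⊕0⊕0⊕1⊕0 = 1
s16 (pos 16,17,18,19,20,21,22,23,24,25,26,27,28,29,30,31): 0⊕0⊕0⊕1⊕0⊕0⊕1⊕0⊕1⊕0⊕1⊕1⊕0⊕0⊕1⊕0 = 0
Syndrome s16…s1 = 01010 → error at position 10.

01010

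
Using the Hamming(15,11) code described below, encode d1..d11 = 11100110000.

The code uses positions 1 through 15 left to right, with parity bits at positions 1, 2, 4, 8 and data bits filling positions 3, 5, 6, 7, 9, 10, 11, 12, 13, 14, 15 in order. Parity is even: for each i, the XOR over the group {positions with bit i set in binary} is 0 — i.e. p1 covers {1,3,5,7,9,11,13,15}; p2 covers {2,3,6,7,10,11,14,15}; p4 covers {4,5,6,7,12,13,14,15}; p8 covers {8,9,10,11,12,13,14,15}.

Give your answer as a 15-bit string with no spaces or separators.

101011000110000

Place data at non-parity positions: p1 p2 1 p4 1 1 0 p8 0 1 1 0 0 0 0
p1 (pos 1,3,5,7,9,11,13,15): XOR of data positions = 1⊕1⊕0⊕0⊕1⊕0⊕0 = 1
p2 (pos 2,3,6,7,10,11,14,15): XOR of data positions = 1⊕1⊕0⊕1⊕1⊕0⊕0 = 0
p4 (pos 4,5,6,7,12,13,14,15): XOR of data positions = 1⊕1⊕0⊕0⊕0⊕0⊕0 = 0
p8 (pos 8,9,10,11,12,13,14,15): XOR of data positions = 0⊕1⊕1⊕0⊕0⊕0⊕0 = 0
Codeword: 101011000110000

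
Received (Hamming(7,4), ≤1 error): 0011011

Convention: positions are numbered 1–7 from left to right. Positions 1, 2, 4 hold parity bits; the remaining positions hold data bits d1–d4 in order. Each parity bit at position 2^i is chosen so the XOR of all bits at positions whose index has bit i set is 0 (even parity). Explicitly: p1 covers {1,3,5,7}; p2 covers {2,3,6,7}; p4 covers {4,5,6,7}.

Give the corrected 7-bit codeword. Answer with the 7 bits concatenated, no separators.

s1 (pos 1,3,5,7): 0⊕1⊕0⊕1 = 0
s2 (pos 2,3,6,7): 0⊕1⊕1⊕1 = 1
s4 (pos 4,5,6,7): 1⊕0⊕1⊕1 = 1
Syndrome s4…s1 = 110 → error at position 6.
Flip position 6: 0011011 → 0011001

0011001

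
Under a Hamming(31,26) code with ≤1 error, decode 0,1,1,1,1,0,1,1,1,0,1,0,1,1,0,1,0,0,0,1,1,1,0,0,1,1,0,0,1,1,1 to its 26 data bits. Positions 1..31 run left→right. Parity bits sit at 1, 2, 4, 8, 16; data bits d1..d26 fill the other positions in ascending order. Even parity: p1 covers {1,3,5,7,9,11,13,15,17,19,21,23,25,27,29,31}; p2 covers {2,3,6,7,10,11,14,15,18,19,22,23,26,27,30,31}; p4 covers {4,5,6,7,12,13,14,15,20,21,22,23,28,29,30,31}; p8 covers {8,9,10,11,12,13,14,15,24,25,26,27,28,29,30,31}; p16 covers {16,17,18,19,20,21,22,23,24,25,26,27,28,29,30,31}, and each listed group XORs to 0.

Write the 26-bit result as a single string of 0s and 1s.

s1 (pos 1,3,5,7,9,11,13,15,17,19,21,23,25,27,29,31): 0⊕1⊕1⊕1⊕1⊕1⊕1⊕0⊕0⊕0⊕1⊕0⊕1⊕0⊕1⊕1 = 0
s2 (pos 2,3,6,7,10,11,14,15,18,19,22,23,26,27,30,31): 1⊕1⊕0⊕1⊕0⊕1⊕1⊕0⊕0⊕0⊕1⊕0⊕1⊕0⊕1⊕1 = 1
s4 (pos 4,5,6,7,12,13,14,15,20,21,22,23,28,29,30,31): 1⊕1⊕0⊕1⊕0⊕1⊕1⊕0⊕1⊕1⊕1⊕0⊕0⊕1⊕1⊕1 = 1
s8 (pos 8,9,10,11,12,13,14,15,24,25,26,27,28,29,30,31): 1⊕1⊕0⊕1⊕0⊕1⊕1⊕0⊕0⊕1⊕1⊕0⊕0⊕1⊕1⊕1 = 0
s16 (pos 16,17,18,19,20,21,22,23,24,25,26,27,28,29,30,31): 1⊕0⊕0⊕0⊕1⊕1⊕1⊕0⊕0⊕1⊕1⊕0⊕0⊕1⊕1⊕1 = 1
Syndrome s16…s1 = 10110 → error at position 22.
Flip position 22: 0111101110101101000111001100111 → 0111101110101101000110001100111
Read data bits from positions 3,5,6,7,9,10,11,12,13,14,15,17,18,19,20,21,22,23,24,25,26,27,28,29,30,31: 11011010110000110001100111

11011010110000110001100111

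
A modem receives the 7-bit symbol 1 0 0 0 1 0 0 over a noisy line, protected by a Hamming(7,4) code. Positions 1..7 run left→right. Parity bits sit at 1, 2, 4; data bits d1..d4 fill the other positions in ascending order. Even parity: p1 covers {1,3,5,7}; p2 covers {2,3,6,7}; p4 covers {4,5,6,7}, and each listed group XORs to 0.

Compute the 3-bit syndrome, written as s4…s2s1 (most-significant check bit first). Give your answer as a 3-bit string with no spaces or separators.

s1 (pos 1,3,5,7): 1⊕0⊕1⊕0 = 0
s2 (pos 2,3,6,7): 0⊕0⊕0⊕0 = 0
s4 (pos 4,5,6,7): 0⊕1⊕0⊕0 = 1
Syndrome s4…s1 = 100 → error at position 4.

100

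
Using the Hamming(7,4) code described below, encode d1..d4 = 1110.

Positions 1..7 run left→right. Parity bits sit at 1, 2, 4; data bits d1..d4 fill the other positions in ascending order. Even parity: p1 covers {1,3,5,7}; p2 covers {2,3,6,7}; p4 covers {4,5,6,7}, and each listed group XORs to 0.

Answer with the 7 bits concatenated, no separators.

Place data at non-parity positions: p1 p2 1 p4 1 1 0
p1 (pos 1,3,5,7): XOR of data positions = 1⊕1⊕0 = 0
p2 (pos 2,3,6,7): XOR of data positions = 1⊕1⊕0 = 0
p4 (pos 4,5,6,7): XOR of data positions = 1⊕1⊕0 = 0
Codeword: 0010110

0010110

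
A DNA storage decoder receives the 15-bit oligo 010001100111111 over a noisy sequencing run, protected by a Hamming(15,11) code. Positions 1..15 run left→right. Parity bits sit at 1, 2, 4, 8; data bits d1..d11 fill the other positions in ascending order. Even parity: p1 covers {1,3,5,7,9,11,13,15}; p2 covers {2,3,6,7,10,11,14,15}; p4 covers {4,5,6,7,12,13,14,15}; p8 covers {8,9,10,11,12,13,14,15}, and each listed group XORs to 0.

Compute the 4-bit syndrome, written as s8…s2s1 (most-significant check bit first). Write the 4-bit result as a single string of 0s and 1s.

s1 (pos 1,3,5,7,9,11,13,15): 0⊕0⊕0⊕1⊕0⊕1⊕1⊕1 = 0
s2 (pos 2,3,6,7,10,11,14,15): 1⊕0⊕1⊕1⊕1⊕1⊕1⊕1 = 1
s4 (pos 4,5,6,7,12,13,14,15): 0⊕0⊕1⊕1⊕1⊕1⊕1⊕1 = 0
s8 (pos 8,9,10,11,12,13,14,15): 0⊕0⊕1⊕1⊕1⊕1⊕1⊕1 = 0
Syndrome s8…s1 = 0010 → error at position 2.

0010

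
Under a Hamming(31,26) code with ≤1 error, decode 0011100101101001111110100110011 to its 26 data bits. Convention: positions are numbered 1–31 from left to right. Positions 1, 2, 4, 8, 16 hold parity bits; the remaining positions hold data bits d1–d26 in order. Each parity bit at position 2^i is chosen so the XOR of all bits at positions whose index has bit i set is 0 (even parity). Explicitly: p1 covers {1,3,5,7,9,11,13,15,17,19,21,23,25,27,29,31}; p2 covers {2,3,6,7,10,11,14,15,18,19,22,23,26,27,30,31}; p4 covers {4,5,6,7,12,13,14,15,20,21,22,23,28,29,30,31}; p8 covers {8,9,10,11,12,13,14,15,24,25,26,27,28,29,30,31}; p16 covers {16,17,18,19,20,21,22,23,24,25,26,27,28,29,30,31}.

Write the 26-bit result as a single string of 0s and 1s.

11000110100111110100110011

s1 (pos 1,3,5,7,9,11,13,15,17,19,21,23,25,27,29,31): 0⊕1⊕1⊕0⊕0⊕1⊕1⊕0⊕1⊕1⊕1⊕1⊕0⊕1⊕0⊕1 = 0
s2 (pos 2,3,6,7,10,11,14,15,18,19,22,23,26,27,30,31): 0⊕1⊕0⊕0⊕1⊕1⊕0⊕0⊕1⊕1⊕0⊕1⊕1⊕1⊕1⊕1 = 0
s4 (pos 4,5,6,7,12,13,14,15,20,21,22,23,28,29,30,31): 1⊕1⊕0⊕0⊕0⊕1⊕0⊕0⊕1⊕1⊕0⊕1⊕0⊕0⊕1⊕1 = 0
s8 (pos 8,9,10,11,12,13,14,15,24,25,26,27,28,29,30,31): 1⊕0⊕1⊕1⊕0⊕1⊕0⊕0⊕0⊕0⊕1⊕1⊕0⊕0⊕1⊕1 = 0
s16 (pos 16,17,18,19,20,21,22,23,24,25,26,27,28,29,30,31): 1⊕1⊕1⊕1⊕1⊕1⊕0⊕1⊕0⊕0⊕1⊕1⊕0⊕0⊕1⊕1 = 1
Syndrome s16…s1 = 10000 → error at position 16.
Flip position 16: 0011100101101001111110100110011 → 0011100101101000111110100110011
Read data bits from positions 3,5,6,7,9,10,11,12,13,14,15,17,18,19,20,21,22,23,24,25,26,27,28,29,30,31: 11000110100111110100110011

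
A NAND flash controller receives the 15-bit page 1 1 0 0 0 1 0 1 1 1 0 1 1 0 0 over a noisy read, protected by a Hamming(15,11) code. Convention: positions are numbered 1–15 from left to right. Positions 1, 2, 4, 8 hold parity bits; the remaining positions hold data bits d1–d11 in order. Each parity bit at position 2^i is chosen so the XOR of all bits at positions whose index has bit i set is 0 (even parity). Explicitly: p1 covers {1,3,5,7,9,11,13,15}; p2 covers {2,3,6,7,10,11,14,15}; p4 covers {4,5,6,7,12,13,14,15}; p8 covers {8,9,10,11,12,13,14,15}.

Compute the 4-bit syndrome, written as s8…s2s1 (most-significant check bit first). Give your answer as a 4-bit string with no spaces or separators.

s1 (pos 1,3,5,7,9,11,13,15): 1⊕0⊕0⊕0⊕1⊕0⊕1⊕0 = 1
s2 (pos 2,3,6,7,10,11,14,15): 1⊕0⊕1⊕0⊕1⊕0⊕0⊕0 = 1
s4 (pos 4,5,6,7,12,13,14,15): 0⊕0⊕1⊕0⊕1⊕1⊕0⊕0 = 1
s8 (pos 8,9,10,11,12,13,14,15): 1⊕1⊕1⊕0⊕1⊕1⊕0⊕0 = 1
Syndrome s8…s1 = 1111 → error at position 15.

1111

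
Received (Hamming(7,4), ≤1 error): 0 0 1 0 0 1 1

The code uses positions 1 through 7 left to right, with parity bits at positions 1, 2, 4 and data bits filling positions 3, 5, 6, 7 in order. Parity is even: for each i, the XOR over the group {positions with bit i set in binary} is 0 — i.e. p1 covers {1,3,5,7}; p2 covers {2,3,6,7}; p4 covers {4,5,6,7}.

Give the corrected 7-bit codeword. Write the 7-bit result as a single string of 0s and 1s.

0110011

s1 (pos 1,3,5,7): 0⊕1⊕0⊕1 = 0
s2 (pos 2,3,6,7): 0⊕1⊕1⊕1 = 1
s4 (pos 4,5,6,7): 0⊕0⊕1⊕1 = 0
Syndrome s4…s1 = 010 → error at position 2.
Flip position 2: 0010011 → 0110011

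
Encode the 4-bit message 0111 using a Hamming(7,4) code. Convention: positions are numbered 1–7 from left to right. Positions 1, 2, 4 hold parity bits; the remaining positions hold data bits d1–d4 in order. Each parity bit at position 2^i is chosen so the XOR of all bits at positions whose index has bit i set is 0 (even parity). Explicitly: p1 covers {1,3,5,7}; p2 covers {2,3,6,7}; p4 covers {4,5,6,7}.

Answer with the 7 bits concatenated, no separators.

0001111

Place data at non-parity positions: p1 p2 0 p4 1 1 1
p1 (pos 1,3,5,7): XOR of data positions = 0⊕1⊕1 = 0
p2 (pos 2,3,6,7): XOR of data positions = 0⊕1⊕1 = 0
p4 (pos 4,5,6,7): XOR of data positions = 1⊕1⊕1 = 1
Codeword: 0001111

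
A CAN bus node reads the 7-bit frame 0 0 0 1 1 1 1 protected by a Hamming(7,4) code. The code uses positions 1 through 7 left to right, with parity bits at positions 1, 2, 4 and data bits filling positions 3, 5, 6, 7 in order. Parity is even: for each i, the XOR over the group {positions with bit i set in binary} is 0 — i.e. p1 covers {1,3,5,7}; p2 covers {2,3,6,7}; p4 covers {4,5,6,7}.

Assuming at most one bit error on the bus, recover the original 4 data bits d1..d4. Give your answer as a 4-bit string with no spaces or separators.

0111

s1 (pos 1,3,5,7): 0⊕0⊕1⊕1 = 0
s2 (pos 2,3,6,7): 0⊕0⊕1⊕1 = 0
s4 (pos 4,5,6,7): 1⊕1⊕1⊕1 = 0
Syndrome s4…s1 = 000 → no error.
Read data bits from positions 3,5,6,7: 0111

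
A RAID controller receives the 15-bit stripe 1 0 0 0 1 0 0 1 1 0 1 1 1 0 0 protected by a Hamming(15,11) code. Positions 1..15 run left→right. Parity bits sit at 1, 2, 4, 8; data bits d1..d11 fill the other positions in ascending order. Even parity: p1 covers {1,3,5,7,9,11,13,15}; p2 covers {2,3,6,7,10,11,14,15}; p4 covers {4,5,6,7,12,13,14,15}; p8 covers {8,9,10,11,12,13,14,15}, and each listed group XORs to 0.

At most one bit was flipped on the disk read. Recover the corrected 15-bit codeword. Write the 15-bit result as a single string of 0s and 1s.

s1 (pos 1,3,5,7,9,11,13,15): 1⊕0⊕1⊕0⊕1⊕1⊕1⊕0 = 1
s2 (pos 2,3,6,7,10,11,14,15): 0⊕0⊕0⊕0⊕0⊕1⊕0⊕0 = 1
s4 (pos 4,5,6,7,12,13,14,15): 0⊕1⊕0⊕0⊕1⊕1⊕0⊕0 = 1
s8 (pos 8,9,10,11,12,13,14,15): 1⊕1⊕0⊕1⊕1⊕1⊕0⊕0 = 1
Syndrome s8…s1 = 1111 → error at position 15.
Flip position 15: 100010011011100 → 100010011011101

100010011011101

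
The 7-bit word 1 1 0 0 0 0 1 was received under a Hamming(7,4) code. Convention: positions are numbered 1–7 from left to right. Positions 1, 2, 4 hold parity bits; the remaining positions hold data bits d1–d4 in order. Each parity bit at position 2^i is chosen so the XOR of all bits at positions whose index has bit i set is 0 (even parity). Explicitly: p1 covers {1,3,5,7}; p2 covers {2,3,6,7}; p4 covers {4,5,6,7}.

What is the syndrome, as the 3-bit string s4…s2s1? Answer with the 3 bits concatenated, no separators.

100

s1 (pos 1,3,5,7): 1⊕0⊕0⊕1 = 0
s2 (pos 2,3,6,7): 1⊕0⊕0⊕1 = 0
s4 (pos 4,5,6,7): 0⊕0⊕0⊕1 = 1
Syndrome s4…s1 = 100 → error at position 4.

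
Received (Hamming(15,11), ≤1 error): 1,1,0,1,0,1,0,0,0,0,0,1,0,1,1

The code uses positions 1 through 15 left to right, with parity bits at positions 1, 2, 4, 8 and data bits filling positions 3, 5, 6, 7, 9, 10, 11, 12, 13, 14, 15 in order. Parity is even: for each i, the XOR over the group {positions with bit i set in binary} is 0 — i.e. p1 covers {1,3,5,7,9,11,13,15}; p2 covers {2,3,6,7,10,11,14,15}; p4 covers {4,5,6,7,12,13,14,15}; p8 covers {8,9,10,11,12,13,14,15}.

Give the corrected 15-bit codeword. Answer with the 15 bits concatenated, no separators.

s1 (pos 1,3,5,7,9,11,13,15): 1⊕0⊕0⊕0⊕0⊕0⊕0⊕1 = 0
s2 (pos 2,3,6,7,10,11,14,15): 1⊕0⊕1⊕0⊕0⊕0⊕1⊕1 = 0
s4 (pos 4,5,6,7,12,13,14,15): 1⊕0⊕1⊕0⊕1⊕0⊕1⊕1 = 1
s8 (pos 8,9,10,11,12,13,14,15): 0⊕0⊕0⊕0⊕1⊕0⊕1⊕1 = 1
Syndrome s8…s1 = 1100 → error at position 12.
Flip position 12: 110101000001011 → 110101000000011

110101000000011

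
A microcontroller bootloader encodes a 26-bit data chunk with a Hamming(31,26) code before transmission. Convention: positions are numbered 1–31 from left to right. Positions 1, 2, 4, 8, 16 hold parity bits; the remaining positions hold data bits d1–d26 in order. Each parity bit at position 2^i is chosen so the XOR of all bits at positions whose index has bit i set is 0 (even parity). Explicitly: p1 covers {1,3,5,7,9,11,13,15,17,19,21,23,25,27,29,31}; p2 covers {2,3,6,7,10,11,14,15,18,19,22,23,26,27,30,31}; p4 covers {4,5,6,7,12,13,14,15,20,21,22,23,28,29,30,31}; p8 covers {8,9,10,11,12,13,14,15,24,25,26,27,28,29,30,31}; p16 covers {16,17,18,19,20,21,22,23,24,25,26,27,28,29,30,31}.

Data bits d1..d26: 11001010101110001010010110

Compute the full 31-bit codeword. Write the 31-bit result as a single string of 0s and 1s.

1110100010101011110001010010110

Place data at non-parity positions: p1 p2 1 p4 1 0 0 p8 1 0 1 0 1 0 1 p16 1 1 0 0 0 1 0 1 0 0 1 0 1 1 0
p1 (pos 1,3,5,7,9,11,13,15,17,19,21,23,25,27,29,31): XOR of data positions = 1⊕1⊕0⊕1⊕1⊕1⊕1⊕1⊕0⊕0⊕0⊕0⊕1⊕1⊕0 = 1
p2 (pos 2,3,6,7,10,11,14,15,18,19,22,23,26,27,30,31): XOR of data positions = 1⊕0⊕0⊕0⊕1⊕0⊕1⊕1⊕0⊕1⊕0⊕0⊕1⊕1⊕0 = 1
p4 (pos 4,5,6,7,12,13,14,15,20,21,22,23,28,29,30,31): XOR of data positions = 1⊕0⊕0⊕0⊕1⊕0⊕1⊕0⊕0⊕1⊕0⊕0⊕1⊕1⊕0 = 0
p8 (pos 8,9,10,11,12,13,14,15,24,25,26,27,28,29,30,31): XOR of data positions = 1⊕0⊕1⊕0⊕1⊕0⊕1⊕1⊕0⊕0⊕1⊕0⊕1⊕1⊕0 = 0
p16 (pos 16,17,18,19,20,21,22,23,24,25,26,27,28,29,30,31): XOR of data positions = 1⊕1⊕0⊕0⊕0⊕1⊕0⊕1⊕0⊕0⊕1⊕0⊕1⊕1⊕0 = 1
Codeword: 1110100010101011110001010010110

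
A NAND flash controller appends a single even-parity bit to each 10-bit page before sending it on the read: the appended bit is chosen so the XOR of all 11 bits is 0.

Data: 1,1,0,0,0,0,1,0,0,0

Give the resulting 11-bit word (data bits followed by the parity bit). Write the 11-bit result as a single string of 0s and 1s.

XOR of the 10 data bits: 1⊕1⊕0⊕0⊕0⊕0⊕1⊕0⊕0⊕0 = 1
Parity bit = 1 (so all 11 bits XOR to 0).

11000010001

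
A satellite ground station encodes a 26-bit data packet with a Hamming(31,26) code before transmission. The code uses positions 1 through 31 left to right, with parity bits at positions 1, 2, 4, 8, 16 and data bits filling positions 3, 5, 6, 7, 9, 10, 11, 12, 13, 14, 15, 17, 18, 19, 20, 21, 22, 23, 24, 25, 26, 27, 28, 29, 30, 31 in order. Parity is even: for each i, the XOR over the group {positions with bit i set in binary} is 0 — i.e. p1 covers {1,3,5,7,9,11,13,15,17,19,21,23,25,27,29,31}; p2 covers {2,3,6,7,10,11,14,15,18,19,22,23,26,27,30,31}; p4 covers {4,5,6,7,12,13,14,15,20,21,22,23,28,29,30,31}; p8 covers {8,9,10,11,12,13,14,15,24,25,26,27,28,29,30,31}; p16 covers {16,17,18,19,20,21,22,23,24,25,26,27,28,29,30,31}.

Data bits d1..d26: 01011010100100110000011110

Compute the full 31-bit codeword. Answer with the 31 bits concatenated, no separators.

Place data at non-parity positions: p1 p2 0 p4 1 0 1 p8 1 0 1 0 1 0 0 p16 1 0 0 1 1 0 0 0 0 0 1 1 1 1 0
p1 (pos 1,3,5,7,9,11,13,15,17,19,21,23,25,27,29,31): XOR of data positions = 0⊕1⊕1⊕1⊕1⊕1⊕0⊕1⊕0⊕1⊕0⊕0⊕1⊕1⊕0 = 1
p2 (pos 2,3,6,7,10,11,14,15,18,19,22,23,26,27,30,31): XOR of data positions = 0⊕0⊕1⊕0⊕1⊕0⊕0⊕0⊕0⊕0⊕0⊕0⊕1⊕1⊕0 = 0
p4 (pos 4,5,6,7,12,13,14,15,20,21,22,23,28,29,30,31): XOR of data positions = 1⊕0⊕1⊕0⊕1⊕0⊕0⊕1⊕1⊕0⊕0⊕1⊕1⊕1⊕0 = 0
p8 (pos 8,9,10,11,12,13,14,15,24,25,26,27,28,29,30,31): XOR of data positions = 1⊕0⊕1⊕0⊕1⊕0⊕0⊕0⊕0⊕0⊕1⊕1⊕1⊕1⊕0 = 1
p16 (pos 16,17,18,19,20,21,22,23,24,25,26,27,28,29,30,31): XOR of data positions = 1⊕0⊕0⊕1⊕1⊕0⊕0⊕0⊕0⊕0⊕1⊕1⊕1⊕1⊕0 = 1
Codeword: 1000101110101001100110000011110

1000101110101001100110000011110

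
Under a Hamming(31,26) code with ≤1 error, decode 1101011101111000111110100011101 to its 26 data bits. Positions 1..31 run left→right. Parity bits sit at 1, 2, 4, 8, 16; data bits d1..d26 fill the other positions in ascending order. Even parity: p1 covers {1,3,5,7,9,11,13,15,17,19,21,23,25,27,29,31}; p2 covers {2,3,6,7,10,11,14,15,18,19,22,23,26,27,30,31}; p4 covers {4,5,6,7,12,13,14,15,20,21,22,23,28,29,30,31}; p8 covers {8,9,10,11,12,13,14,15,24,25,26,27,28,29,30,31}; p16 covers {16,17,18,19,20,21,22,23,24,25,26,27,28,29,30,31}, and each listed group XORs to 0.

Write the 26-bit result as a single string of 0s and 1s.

00110111000111110100011101

s1 (pos 1,3,5,7,9,11,13,15,17,19,21,23,25,27,29,31): 1⊕0⊕0⊕1⊕0⊕1⊕1⊕0⊕1⊕1⊕1⊕1⊕0⊕1⊕1⊕1 = 1
s2 (pos 2,3,6,7,10,11,14,15,18,19,22,23,26,27,30,31): 1⊕0⊕1⊕1⊕1⊕1⊕0⊕0⊕1⊕1⊕0⊕1⊕0⊕1⊕0⊕1 = 0
s4 (pos 4,5,6,7,12,13,14,15,20,21,22,23,28,29,30,31): 1⊕0⊕1⊕1⊕1⊕1⊕0⊕0⊕1⊕1⊕0⊕1⊕1⊕1⊕0⊕1 = 1
s8 (pos 8,9,10,11,12,13,14,15,24,25,26,27,28,29,30,31): 1⊕0⊕1⊕1⊕1⊕1⊕0⊕0⊕0⊕0⊕0⊕1⊕1⊕1⊕0⊕1 = 1
s16 (pos 16,17,18,19,20,21,22,23,24,25,26,27,28,29,30,31): 0⊕1⊕1⊕1⊕1⊕1⊕0⊕1⊕0⊕0⊕0⊕1⊕1⊕1⊕0⊕1 = 0
Syndrome s16…s1 = 01101 → error at position 13.
Flip position 13: 1101011101111000111110100011101 → 1101011101110000111110100011101
Read data bits from positions 3,5,6,7,9,10,11,12,13,14,15,17,18,19,20,21,22,23,24,25,26,27,28,29,30,31: 00110111000111110100011101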